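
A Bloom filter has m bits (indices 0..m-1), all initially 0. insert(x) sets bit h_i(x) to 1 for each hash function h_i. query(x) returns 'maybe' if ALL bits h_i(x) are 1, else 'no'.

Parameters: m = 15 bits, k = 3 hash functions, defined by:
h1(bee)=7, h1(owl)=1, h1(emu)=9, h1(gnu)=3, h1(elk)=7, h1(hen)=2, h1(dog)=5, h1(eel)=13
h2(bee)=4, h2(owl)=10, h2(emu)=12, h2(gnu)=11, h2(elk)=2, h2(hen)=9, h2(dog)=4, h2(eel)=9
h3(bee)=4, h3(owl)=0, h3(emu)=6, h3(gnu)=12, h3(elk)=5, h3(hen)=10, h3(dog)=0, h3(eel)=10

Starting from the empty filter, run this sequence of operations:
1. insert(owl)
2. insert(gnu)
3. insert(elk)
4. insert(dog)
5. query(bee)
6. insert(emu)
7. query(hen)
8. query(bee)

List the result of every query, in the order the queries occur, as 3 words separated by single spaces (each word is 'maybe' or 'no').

Answer: maybe maybe maybe

Derivation:
Start: bits=000000000000000
Op 1: insert owl -> sets bits 0 1 10 -> bits=110000000010000
Op 2: insert gnu -> sets bits 3 11 12 -> bits=110100000011100
Op 3: insert elk -> sets bits 2 5 7 -> bits=111101010011100
Op 4: insert dog -> sets bits 0 4 5 -> bits=111111010011100
Op 5: query bee -> checks bit4=1, bit7=1 (all 1) -> maybe
Op 6: insert emu -> sets bits 6 9 12 -> bits=111111110111100
Op 7: query hen -> checks bit2=1, bit9=1, bit10=1 (all 1) -> maybe
Op 8: query bee -> checks bit4=1, bit7=1 (all 1) -> maybe
Query results in order: maybe maybe maybe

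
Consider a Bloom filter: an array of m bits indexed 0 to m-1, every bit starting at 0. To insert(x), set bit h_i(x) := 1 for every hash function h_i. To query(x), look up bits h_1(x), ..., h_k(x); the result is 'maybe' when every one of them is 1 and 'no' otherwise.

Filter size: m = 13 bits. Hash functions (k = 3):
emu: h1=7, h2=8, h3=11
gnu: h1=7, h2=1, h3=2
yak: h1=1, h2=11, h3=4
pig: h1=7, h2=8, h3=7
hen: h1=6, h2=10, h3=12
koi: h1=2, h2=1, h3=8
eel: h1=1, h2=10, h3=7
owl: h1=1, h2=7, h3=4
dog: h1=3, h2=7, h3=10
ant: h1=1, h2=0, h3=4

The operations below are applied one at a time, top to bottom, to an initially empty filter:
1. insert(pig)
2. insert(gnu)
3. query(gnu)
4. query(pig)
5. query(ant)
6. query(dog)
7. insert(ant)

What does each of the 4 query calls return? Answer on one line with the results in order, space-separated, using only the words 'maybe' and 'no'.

Start: bits=0000000000000
Op 1: insert pig -> sets bits 7 8 -> bits=0000000110000
Op 2: insert gnu -> sets bits 1 2 7 -> bits=0110000110000
Op 3: query gnu -> checks bit1=1, bit2=1, bit7=1 (all 1) -> maybe
Op 4: query pig -> checks bit7=1, bit8=1 (all 1) -> maybe
Op 5: query ant -> checks bit0=0, bit1=1, bit4=0 (has a 0) -> no
Op 6: query dog -> checks bit3=0, bit7=1, bit10=0 (has a 0) -> no
Op 7: insert ant -> sets bits 0 1 4 -> bits=1110100110000
Query results in order: maybe maybe no no

Answer: maybe maybe no no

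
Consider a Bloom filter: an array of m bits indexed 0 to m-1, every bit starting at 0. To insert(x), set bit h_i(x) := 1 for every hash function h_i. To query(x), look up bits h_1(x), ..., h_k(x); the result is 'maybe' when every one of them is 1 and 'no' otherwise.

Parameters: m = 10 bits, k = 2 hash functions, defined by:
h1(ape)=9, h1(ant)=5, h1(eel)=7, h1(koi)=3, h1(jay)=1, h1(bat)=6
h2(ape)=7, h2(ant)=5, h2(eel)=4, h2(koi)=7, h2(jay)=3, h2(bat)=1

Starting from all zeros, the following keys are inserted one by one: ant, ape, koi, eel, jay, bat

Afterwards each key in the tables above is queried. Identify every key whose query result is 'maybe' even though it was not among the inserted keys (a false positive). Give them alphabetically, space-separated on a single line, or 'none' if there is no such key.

Start: bits=0000000000
After insert 'ant': sets bits 5 -> bits=0000010000
After insert 'ape': sets bits 7 9 -> bits=0000010101
After insert 'koi': sets bits 3 7 -> bits=0001010101
After insert 'eel': sets bits 4 7 -> bits=0001110101
After insert 'jay': sets bits 1 3 -> bits=0101110101
After insert 'bat': sets bits 1 6 -> bits=0101111101
Not inserted: (none) — query each against bits=0101111101:
False positives (alphabetical): none

Answer: none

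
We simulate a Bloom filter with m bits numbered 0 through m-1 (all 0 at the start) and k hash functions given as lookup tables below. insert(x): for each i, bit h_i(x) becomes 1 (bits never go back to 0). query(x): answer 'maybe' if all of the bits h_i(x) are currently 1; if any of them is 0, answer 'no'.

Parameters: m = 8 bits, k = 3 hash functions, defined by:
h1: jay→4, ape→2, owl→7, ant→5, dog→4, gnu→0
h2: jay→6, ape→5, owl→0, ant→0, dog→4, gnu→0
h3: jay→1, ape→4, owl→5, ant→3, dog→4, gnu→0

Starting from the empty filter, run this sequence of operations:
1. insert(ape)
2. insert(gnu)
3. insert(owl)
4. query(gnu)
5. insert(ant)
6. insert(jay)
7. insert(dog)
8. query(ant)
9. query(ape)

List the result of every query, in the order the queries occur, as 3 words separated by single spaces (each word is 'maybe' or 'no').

Answer: maybe maybe maybe

Derivation:
Start: bits=00000000
Op 1: insert ape -> sets bits 2 4 5 -> bits=00101100
Op 2: insert gnu -> sets bits 0 -> bits=10101100
Op 3: insert owl -> sets bits 0 5 7 -> bits=10101101
Op 4: query gnu -> checks bit0=1 (all 1) -> maybe
Op 5: insert ant -> sets bits 0 3 5 -> bits=10111101
Op 6: insert jay -> sets bits 1 4 6 -> bits=11111111
Op 7: insert dog -> sets bits 4 -> bits=11111111
Op 8: query ant -> checks bit0=1, bit3=1, bit5=1 (all 1) -> maybe
Op 9: query ape -> checks bit2=1, bit4=1, bit5=1 (all 1) -> maybe
Query results in order: maybe maybe maybe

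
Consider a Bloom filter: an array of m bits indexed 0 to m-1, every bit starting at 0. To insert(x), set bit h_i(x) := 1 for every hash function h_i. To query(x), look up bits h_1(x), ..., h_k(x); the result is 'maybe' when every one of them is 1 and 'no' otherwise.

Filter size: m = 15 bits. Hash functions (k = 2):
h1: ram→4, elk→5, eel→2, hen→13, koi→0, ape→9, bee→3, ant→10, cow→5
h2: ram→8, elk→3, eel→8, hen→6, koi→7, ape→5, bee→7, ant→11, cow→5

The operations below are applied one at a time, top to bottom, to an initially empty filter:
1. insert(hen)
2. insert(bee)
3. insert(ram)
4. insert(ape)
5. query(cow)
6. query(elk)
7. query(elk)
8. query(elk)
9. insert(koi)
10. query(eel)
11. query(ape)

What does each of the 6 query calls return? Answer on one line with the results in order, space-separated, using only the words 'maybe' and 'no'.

Answer: maybe maybe maybe maybe no maybe

Derivation:
Start: bits=000000000000000
Op 1: insert hen -> sets bits 6 13 -> bits=000000100000010
Op 2: insert bee -> sets bits 3 7 -> bits=000100110000010
Op 3: insert ram -> sets bits 4 8 -> bits=000110111000010
Op 4: insert ape -> sets bits 5 9 -> bits=000111111100010
Op 5: query cow -> checks bit5=1 (all 1) -> maybe
Op 6: query elk -> checks bit3=1, bit5=1 (all 1) -> maybe
Op 7: query elk -> checks bit3=1, bit5=1 (all 1) -> maybe
Op 8: query elk -> checks bit3=1, bit5=1 (all 1) -> maybe
Op 9: insert koi -> sets bits 0 7 -> bits=100111111100010
Op 10: query eel -> checks bit2=0, bit8=1 (has a 0) -> no
Op 11: query ape -> checks bit5=1, bit9=1 (all 1) -> maybe
Query results in order: maybe maybe maybe maybe no maybe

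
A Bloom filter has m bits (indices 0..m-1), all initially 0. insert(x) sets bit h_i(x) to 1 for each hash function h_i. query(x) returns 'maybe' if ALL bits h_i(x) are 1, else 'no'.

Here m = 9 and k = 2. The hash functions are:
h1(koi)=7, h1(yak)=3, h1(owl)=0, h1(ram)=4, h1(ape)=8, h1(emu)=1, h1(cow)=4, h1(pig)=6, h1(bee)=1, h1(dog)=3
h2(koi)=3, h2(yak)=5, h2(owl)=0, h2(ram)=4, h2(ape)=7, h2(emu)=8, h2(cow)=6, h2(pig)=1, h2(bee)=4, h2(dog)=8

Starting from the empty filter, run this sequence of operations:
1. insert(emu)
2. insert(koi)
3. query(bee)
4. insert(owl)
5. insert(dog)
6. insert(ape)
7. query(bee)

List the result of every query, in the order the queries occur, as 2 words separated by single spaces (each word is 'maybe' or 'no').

Start: bits=000000000
Op 1: insert emu -> sets bits 1 8 -> bits=010000001
Op 2: insert koi -> sets bits 3 7 -> bits=010100011
Op 3: query bee -> checks bit1=1, bit4=0 (has a 0) -> no
Op 4: insert owl -> sets bits 0 -> bits=110100011
Op 5: insert dog -> sets bits 3 8 -> bits=110100011
Op 6: insert ape -> sets bits 7 8 -> bits=110100011
Op 7: query bee -> checks bit1=1, bit4=0 (has a 0) -> no
Query results in order: no no

Answer: no no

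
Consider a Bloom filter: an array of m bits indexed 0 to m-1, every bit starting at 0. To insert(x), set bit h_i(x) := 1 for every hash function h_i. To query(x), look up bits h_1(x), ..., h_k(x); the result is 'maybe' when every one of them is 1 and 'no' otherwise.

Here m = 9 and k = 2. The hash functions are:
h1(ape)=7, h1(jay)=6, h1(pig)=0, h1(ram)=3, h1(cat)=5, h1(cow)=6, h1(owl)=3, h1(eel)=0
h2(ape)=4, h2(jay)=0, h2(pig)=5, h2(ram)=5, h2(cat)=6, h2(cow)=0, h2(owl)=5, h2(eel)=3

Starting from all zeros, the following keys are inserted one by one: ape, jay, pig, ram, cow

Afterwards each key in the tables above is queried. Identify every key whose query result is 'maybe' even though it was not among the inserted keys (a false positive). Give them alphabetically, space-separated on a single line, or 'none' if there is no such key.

Answer: cat eel owl

Derivation:
Start: bits=000000000
After insert 'ape': sets bits 4 7 -> bits=000010010
After insert 'jay': sets bits 0 6 -> bits=100010110
After insert 'pig': sets bits 0 5 -> bits=100011110
After insert 'ram': sets bits 3 5 -> bits=100111110
After insert 'cow': sets bits 0 6 -> bits=100111110
Not inserted: cat eel owl — query each against bits=100111110:
query cat: checks bit5=1, bit6=1 (all 1) -> maybe => FALSE POSITIVE
query eel: checks bit0=1, bit3=1 (all 1) -> maybe => FALSE POSITIVE
query owl: checks bit3=1, bit5=1 (all 1) -> maybe => FALSE POSITIVE
False positives (alphabetical): cat eel owl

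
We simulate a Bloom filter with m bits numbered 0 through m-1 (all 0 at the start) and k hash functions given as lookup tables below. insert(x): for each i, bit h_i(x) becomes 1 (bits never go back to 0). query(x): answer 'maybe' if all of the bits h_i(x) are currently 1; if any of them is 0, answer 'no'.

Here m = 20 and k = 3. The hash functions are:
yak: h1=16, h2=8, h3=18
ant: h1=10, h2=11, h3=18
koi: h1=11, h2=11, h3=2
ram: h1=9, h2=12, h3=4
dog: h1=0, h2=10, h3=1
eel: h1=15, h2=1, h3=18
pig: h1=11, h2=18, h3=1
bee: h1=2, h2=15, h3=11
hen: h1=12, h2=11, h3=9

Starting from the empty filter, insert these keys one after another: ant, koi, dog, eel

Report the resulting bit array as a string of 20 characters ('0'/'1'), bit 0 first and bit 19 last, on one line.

Start: bits=00000000000000000000
After insert 'ant': sets bits 10 11 18 -> bits=00000000001100000010
After insert 'koi': sets bits 2 11 -> bits=00100000001100000010
After insert 'dog': sets bits 0 1 10 -> bits=11100000001100000010
After insert 'eel': sets bits 1 15 18 -> bits=11100000001100010010

Answer: 11100000001100010010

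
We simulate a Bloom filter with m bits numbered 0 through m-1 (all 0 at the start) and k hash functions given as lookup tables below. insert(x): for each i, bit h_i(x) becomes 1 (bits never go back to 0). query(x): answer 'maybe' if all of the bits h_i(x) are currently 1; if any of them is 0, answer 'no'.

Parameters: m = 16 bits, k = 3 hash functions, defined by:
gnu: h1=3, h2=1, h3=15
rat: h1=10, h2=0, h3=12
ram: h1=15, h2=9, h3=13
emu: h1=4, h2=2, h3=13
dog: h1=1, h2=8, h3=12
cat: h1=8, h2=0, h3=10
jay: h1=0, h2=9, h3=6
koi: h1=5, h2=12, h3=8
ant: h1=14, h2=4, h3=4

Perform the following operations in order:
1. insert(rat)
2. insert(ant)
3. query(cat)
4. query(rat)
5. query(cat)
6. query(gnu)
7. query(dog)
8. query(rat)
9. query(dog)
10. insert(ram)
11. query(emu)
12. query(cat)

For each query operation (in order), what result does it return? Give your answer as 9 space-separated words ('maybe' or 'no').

Start: bits=0000000000000000
Op 1: insert rat -> sets bits 0 10 12 -> bits=1000000000101000
Op 2: insert ant -> sets bits 4 14 -> bits=1000100000101010
Op 3: query cat -> checks bit0=1, bit8=0, bit10=1 (has a 0) -> no
Op 4: query rat -> checks bit0=1, bit10=1, bit12=1 (all 1) -> maybe
Op 5: query cat -> checks bit0=1, bit8=0, bit10=1 (has a 0) -> no
Op 6: query gnu -> checks bit1=0, bit3=0, bit15=0 (has a 0) -> no
Op 7: query dog -> checks bit1=0, bit8=0, bit12=1 (has a 0) -> no
Op 8: query rat -> checks bit0=1, bit10=1, bit12=1 (all 1) -> maybe
Op 9: query dog -> checks bit1=0, bit8=0, bit12=1 (has a 0) -> no
Op 10: insert ram -> sets bits 9 13 15 -> bits=1000100001101111
Op 11: query emu -> checks bit2=0, bit4=1, bit13=1 (has a 0) -> no
Op 12: query cat -> checks bit0=1, bit8=0, bit10=1 (has a 0) -> no
Query results in order: no maybe no no no maybe no no no

Answer: no maybe no no no maybe no no no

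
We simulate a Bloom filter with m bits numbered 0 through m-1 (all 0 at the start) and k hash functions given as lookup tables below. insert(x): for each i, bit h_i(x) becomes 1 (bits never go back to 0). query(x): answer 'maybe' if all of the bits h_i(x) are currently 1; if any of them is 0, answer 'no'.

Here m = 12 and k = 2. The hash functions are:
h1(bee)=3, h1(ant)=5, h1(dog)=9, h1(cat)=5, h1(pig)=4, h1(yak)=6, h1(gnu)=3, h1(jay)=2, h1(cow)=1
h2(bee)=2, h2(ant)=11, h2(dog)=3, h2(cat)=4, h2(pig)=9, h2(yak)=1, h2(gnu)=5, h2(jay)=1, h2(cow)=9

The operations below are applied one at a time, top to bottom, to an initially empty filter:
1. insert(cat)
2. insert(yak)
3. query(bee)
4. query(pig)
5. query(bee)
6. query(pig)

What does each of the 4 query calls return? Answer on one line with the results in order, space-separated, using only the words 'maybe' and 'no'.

Answer: no no no no

Derivation:
Start: bits=000000000000
Op 1: insert cat -> sets bits 4 5 -> bits=000011000000
Op 2: insert yak -> sets bits 1 6 -> bits=010011100000
Op 3: query bee -> checks bit2=0, bit3=0 (has a 0) -> no
Op 4: query pig -> checks bit4=1, bit9=0 (has a 0) -> no
Op 5: query bee -> checks bit2=0, bit3=0 (has a 0) -> no
Op 6: query pig -> checks bit4=1, bit9=0 (has a 0) -> no
Query results in order: no no no no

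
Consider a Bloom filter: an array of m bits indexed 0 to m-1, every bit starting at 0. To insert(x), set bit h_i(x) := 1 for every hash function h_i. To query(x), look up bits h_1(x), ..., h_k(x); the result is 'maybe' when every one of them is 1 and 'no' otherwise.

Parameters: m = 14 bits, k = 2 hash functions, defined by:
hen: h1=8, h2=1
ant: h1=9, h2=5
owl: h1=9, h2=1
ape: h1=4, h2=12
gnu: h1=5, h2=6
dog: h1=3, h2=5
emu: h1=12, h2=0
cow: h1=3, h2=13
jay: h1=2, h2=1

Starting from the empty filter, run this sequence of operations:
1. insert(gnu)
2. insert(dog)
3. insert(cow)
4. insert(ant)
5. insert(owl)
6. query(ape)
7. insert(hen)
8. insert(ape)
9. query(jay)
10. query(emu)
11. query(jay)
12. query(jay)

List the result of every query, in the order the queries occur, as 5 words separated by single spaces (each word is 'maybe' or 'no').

Answer: no no no no no

Derivation:
Start: bits=00000000000000
Op 1: insert gnu -> sets bits 5 6 -> bits=00000110000000
Op 2: insert dog -> sets bits 3 5 -> bits=00010110000000
Op 3: insert cow -> sets bits 3 13 -> bits=00010110000001
Op 4: insert ant -> sets bits 5 9 -> bits=00010110010001
Op 5: insert owl -> sets bits 1 9 -> bits=01010110010001
Op 6: query ape -> checks bit4=0, bit12=0 (has a 0) -> no
Op 7: insert hen -> sets bits 1 8 -> bits=01010110110001
Op 8: insert ape -> sets bits 4 12 -> bits=01011110110011
Op 9: query jay -> checks bit1=1, bit2=0 (has a 0) -> no
Op 10: query emu -> checks bit0=0, bit12=1 (has a 0) -> no
Op 11: query jay -> checks bit1=1, bit2=0 (has a 0) -> no
Op 12: query jay -> checks bit1=1, bit2=0 (has a 0) -> no
Query results in order: no no no no no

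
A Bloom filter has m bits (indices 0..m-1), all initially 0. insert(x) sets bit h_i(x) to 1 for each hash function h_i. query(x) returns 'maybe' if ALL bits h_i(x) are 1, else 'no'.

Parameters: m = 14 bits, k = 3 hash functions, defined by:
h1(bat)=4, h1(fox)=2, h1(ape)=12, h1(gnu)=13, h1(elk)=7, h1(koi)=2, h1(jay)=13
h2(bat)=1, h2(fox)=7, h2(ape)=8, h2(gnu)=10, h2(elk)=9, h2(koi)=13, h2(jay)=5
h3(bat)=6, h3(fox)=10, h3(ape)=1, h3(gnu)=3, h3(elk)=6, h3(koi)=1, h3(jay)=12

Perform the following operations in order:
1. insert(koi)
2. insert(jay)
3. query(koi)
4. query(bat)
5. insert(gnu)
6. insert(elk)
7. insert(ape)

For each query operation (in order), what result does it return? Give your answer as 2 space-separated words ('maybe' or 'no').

Answer: maybe no

Derivation:
Start: bits=00000000000000
Op 1: insert koi -> sets bits 1 2 13 -> bits=01100000000001
Op 2: insert jay -> sets bits 5 12 13 -> bits=01100100000011
Op 3: query koi -> checks bit1=1, bit2=1, bit13=1 (all 1) -> maybe
Op 4: query bat -> checks bit1=1, bit4=0, bit6=0 (has a 0) -> no
Op 5: insert gnu -> sets bits 3 10 13 -> bits=01110100001011
Op 6: insert elk -> sets bits 6 7 9 -> bits=01110111011011
Op 7: insert ape -> sets bits 1 8 12 -> bits=01110111111011
Query results in order: maybe no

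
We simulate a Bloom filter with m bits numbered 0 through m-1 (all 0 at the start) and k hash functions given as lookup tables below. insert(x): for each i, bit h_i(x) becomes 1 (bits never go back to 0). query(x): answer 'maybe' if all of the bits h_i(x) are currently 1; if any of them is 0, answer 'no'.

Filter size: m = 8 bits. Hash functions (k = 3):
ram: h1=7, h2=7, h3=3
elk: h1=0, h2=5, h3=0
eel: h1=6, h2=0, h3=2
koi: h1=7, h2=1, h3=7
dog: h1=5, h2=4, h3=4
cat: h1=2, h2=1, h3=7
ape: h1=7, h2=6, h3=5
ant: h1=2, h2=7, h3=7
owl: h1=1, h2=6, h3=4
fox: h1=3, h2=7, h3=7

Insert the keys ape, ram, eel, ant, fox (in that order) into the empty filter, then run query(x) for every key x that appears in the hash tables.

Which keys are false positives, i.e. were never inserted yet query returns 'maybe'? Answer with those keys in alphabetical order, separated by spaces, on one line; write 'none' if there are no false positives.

Answer: elk

Derivation:
Start: bits=00000000
After insert 'ape': sets bits 5 6 7 -> bits=00000111
After insert 'ram': sets bits 3 7 -> bits=00010111
After insert 'eel': sets bits 0 2 6 -> bits=10110111
After insert 'ant': sets bits 2 7 -> bits=10110111
After insert 'fox': sets bits 3 7 -> bits=10110111
Not inserted: cat dog elk koi owl — query each against bits=10110111:
query cat: checks bit1=0, bit2=1, bit7=1 (has a 0) -> no => not a false positive
query dog: checks bit4=0, bit5=1 (has a 0) -> no => not a false positive
query elk: checks bit0=1, bit5=1 (all 1) -> maybe => FALSE POSITIVE
query koi: checks bit1=0, bit7=1 (has a 0) -> no => not a false positive
query owl: checks bit1=0, bit4=0, bit6=1 (has a 0) -> no => not a false positive
False positives (alphabetical): elk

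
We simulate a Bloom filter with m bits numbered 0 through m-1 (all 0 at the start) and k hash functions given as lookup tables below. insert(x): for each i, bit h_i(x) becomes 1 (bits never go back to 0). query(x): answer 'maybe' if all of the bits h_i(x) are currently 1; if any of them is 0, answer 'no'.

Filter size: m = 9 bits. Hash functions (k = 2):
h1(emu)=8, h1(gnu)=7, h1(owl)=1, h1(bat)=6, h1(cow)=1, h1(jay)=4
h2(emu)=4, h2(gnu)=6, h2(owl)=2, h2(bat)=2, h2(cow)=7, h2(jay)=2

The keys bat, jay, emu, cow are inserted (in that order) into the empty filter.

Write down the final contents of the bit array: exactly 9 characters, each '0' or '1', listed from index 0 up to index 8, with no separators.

Answer: 011010111

Derivation:
Start: bits=000000000
After insert 'bat': sets bits 2 6 -> bits=001000100
After insert 'jay': sets bits 2 4 -> bits=001010100
After insert 'emu': sets bits 4 8 -> bits=001010101
After insert 'cow': sets bits 1 7 -> bits=011010111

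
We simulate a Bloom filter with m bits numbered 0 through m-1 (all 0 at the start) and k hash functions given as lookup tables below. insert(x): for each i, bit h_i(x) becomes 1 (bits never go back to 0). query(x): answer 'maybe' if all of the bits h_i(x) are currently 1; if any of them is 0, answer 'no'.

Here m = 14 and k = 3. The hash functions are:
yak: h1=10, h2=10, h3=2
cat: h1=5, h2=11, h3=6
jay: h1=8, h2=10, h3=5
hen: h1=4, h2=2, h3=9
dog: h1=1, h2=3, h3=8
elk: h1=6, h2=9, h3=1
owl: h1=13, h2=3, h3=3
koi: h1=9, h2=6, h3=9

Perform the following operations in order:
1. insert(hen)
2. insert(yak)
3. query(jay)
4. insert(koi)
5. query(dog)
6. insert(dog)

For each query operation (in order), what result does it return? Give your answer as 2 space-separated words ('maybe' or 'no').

Answer: no no

Derivation:
Start: bits=00000000000000
Op 1: insert hen -> sets bits 2 4 9 -> bits=00101000010000
Op 2: insert yak -> sets bits 2 10 -> bits=00101000011000
Op 3: query jay -> checks bit5=0, bit8=0, bit10=1 (has a 0) -> no
Op 4: insert koi -> sets bits 6 9 -> bits=00101010011000
Op 5: query dog -> checks bit1=0, bit3=0, bit8=0 (has a 0) -> no
Op 6: insert dog -> sets bits 1 3 8 -> bits=01111010111000
Query results in order: no no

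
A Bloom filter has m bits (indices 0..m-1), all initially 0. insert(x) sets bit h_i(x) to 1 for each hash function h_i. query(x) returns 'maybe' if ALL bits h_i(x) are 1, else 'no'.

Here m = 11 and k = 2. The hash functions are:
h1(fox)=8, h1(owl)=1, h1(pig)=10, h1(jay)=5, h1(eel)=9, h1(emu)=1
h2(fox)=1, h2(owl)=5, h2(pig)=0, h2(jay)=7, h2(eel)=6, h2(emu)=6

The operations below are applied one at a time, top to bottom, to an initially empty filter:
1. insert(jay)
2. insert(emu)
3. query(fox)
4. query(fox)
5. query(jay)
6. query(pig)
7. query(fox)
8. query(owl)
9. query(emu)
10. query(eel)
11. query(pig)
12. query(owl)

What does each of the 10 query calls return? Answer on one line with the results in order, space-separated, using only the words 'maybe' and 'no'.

Answer: no no maybe no no maybe maybe no no maybe

Derivation:
Start: bits=00000000000
Op 1: insert jay -> sets bits 5 7 -> bits=00000101000
Op 2: insert emu -> sets bits 1 6 -> bits=01000111000
Op 3: query fox -> checks bit1=1, bit8=0 (has a 0) -> no
Op 4: query fox -> checks bit1=1, bit8=0 (has a 0) -> no
Op 5: query jay -> checks bit5=1, bit7=1 (all 1) -> maybe
Op 6: query pig -> checks bit0=0, bit10=0 (has a 0) -> no
Op 7: query fox -> checks bit1=1, bit8=0 (has a 0) -> no
Op 8: query owl -> checks bit1=1, bit5=1 (all 1) -> maybe
Op 9: query emu -> checks bit1=1, bit6=1 (all 1) -> maybe
Op 10: query eel -> checks bit6=1, bit9=0 (has a 0) -> no
Op 11: query pig -> checks bit0=0, bit10=0 (has a 0) -> no
Op 12: query owl -> checks bit1=1, bit5=1 (all 1) -> maybe
Query results in order: no no maybe no no maybe maybe no no maybe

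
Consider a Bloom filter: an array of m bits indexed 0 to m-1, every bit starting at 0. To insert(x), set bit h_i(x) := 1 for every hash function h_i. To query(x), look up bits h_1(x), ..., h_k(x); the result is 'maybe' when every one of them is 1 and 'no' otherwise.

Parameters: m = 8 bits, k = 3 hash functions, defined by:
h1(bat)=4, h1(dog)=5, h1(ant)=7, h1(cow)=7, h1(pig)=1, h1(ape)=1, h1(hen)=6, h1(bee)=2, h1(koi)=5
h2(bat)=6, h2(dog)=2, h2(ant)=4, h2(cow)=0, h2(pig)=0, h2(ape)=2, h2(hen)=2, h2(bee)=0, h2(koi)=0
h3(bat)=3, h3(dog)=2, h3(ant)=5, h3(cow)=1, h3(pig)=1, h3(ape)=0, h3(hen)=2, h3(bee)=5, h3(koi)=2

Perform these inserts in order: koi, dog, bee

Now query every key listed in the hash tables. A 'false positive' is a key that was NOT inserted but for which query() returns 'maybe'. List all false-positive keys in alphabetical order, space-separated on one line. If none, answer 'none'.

Start: bits=00000000
After insert 'koi': sets bits 0 2 5 -> bits=10100100
After insert 'dog': sets bits 2 5 -> bits=10100100
After insert 'bee': sets bits 0 2 5 -> bits=10100100
Not inserted: ant ape bat cow hen pig — query each against bits=10100100:
query ant: checks bit4=0, bit5=1, bit7=0 (has a 0) -> no => not a false positive
query ape: checks bit0=1, bit1=0, bit2=1 (has a 0) -> no => not a false positive
query bat: checks bit3=0, bit4=0, bit6=0 (has a 0) -> no => not a false positive
query cow: checks bit0=1, bit1=0, bit7=0 (has a 0) -> no => not a false positive
query hen: checks bit2=1, bit6=0 (has a 0) -> no => not a false positive
query pig: checks bit0=1, bit1=0 (has a 0) -> no => not a false positive
False positives (alphabetical): none

Answer: none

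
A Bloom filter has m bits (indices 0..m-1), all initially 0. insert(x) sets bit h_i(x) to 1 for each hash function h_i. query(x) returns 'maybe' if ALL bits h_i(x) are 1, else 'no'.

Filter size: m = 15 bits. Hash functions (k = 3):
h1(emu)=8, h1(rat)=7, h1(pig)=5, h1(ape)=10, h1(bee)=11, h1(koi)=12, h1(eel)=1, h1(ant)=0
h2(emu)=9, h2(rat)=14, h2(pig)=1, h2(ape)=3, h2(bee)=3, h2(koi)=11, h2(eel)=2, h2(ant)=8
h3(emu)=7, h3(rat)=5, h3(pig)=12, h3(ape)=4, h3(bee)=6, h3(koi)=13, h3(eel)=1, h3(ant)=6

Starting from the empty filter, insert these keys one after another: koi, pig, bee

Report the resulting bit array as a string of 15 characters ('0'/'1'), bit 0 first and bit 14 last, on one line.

Start: bits=000000000000000
After insert 'koi': sets bits 11 12 13 -> bits=000000000001110
After insert 'pig': sets bits 1 5 12 -> bits=010001000001110
After insert 'bee': sets bits 3 6 11 -> bits=010101100001110

Answer: 010101100001110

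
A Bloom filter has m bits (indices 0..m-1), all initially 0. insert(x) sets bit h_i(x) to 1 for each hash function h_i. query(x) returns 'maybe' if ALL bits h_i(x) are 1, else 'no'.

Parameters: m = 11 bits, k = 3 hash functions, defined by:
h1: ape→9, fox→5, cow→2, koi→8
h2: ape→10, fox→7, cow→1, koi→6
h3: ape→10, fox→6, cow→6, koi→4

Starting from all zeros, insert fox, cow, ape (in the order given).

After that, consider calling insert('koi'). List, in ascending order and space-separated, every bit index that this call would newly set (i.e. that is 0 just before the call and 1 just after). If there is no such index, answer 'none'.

Answer: 4 8

Derivation:
Start: bits=00000000000
After insert 'fox': sets bits 5 6 7 -> bits=00000111000
After insert 'cow': sets bits 1 2 6 -> bits=01100111000
After insert 'ape': sets bits 9 10 -> bits=01100111011
insert 'koi' would touch bits 4 6 8; currently bit4=0, bit6=1, bit8=0
Bits that are 0 among those (would change 0->1): 4 8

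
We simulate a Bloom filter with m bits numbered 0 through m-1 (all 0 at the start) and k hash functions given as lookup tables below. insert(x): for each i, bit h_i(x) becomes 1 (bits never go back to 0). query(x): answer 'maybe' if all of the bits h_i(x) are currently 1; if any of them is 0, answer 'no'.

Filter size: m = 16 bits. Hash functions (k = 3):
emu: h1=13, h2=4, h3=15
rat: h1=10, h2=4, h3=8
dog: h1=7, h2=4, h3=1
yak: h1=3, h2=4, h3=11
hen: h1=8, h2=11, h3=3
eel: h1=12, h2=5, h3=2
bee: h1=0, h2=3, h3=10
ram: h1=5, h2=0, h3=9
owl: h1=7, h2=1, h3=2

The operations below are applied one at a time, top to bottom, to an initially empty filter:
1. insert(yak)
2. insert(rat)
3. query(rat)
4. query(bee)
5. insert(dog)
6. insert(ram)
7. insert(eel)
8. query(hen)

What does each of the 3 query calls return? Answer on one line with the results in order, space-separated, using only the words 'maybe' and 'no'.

Start: bits=0000000000000000
Op 1: insert yak -> sets bits 3 4 11 -> bits=0001100000010000
Op 2: insert rat -> sets bits 4 8 10 -> bits=0001100010110000
Op 3: query rat -> checks bit4=1, bit8=1, bit10=1 (all 1) -> maybe
Op 4: query bee -> checks bit0=0, bit3=1, bit10=1 (has a 0) -> no
Op 5: insert dog -> sets bits 1 4 7 -> bits=0101100110110000
Op 6: insert ram -> sets bits 0 5 9 -> bits=1101110111110000
Op 7: insert eel -> sets bits 2 5 12 -> bits=1111110111111000
Op 8: query hen -> checks bit3=1, bit8=1, bit11=1 (all 1) -> maybe
Query results in order: maybe no maybe

Answer: maybe no maybe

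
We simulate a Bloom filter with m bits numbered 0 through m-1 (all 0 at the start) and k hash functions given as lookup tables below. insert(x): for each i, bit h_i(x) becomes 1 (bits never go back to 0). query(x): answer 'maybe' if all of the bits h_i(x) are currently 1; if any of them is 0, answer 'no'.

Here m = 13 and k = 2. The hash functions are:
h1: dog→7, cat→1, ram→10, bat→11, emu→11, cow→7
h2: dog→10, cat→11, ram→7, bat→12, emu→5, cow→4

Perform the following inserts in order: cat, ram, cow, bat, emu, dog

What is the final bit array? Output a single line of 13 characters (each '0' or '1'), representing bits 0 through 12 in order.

Start: bits=0000000000000
After insert 'cat': sets bits 1 11 -> bits=0100000000010
After insert 'ram': sets bits 7 10 -> bits=0100000100110
After insert 'cow': sets bits 4 7 -> bits=0100100100110
After insert 'bat': sets bits 11 12 -> bits=0100100100111
After insert 'emu': sets bits 5 11 -> bits=0100110100111
After insert 'dog': sets bits 7 10 -> bits=0100110100111

Answer: 0100110100111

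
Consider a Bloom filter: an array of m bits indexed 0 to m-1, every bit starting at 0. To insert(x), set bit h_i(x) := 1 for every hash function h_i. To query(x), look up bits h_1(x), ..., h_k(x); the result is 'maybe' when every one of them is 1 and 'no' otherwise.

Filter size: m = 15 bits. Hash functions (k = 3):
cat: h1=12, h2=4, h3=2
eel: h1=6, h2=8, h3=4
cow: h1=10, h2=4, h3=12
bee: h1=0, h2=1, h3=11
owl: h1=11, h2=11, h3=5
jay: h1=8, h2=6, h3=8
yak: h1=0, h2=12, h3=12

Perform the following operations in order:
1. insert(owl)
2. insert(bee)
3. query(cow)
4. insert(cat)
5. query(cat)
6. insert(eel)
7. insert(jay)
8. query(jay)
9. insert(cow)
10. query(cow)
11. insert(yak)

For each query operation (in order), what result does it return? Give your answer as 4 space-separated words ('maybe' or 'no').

Answer: no maybe maybe maybe

Derivation:
Start: bits=000000000000000
Op 1: insert owl -> sets bits 5 11 -> bits=000001000001000
Op 2: insert bee -> sets bits 0 1 11 -> bits=110001000001000
Op 3: query cow -> checks bit4=0, bit10=0, bit12=0 (has a 0) -> no
Op 4: insert cat -> sets bits 2 4 12 -> bits=111011000001100
Op 5: query cat -> checks bit2=1, bit4=1, bit12=1 (all 1) -> maybe
Op 6: insert eel -> sets bits 4 6 8 -> bits=111011101001100
Op 7: insert jay -> sets bits 6 8 -> bits=111011101001100
Op 8: query jay -> checks bit6=1, bit8=1 (all 1) -> maybe
Op 9: insert cow -> sets bits 4 10 12 -> bits=111011101011100
Op 10: query cow -> checks bit4=1, bit10=1, bit12=1 (all 1) -> maybe
Op 11: insert yak -> sets bits 0 12 -> bits=111011101011100
Query results in order: no maybe maybe maybe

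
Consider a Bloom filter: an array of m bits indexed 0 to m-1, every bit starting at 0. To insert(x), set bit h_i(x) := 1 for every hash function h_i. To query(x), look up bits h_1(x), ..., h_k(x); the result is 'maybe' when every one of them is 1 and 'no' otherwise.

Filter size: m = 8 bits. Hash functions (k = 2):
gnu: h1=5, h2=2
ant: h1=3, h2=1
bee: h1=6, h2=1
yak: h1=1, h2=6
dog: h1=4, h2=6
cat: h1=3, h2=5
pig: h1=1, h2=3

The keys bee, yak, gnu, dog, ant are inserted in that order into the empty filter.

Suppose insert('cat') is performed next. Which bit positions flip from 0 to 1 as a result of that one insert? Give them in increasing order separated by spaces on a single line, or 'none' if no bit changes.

Start: bits=00000000
After insert 'bee': sets bits 1 6 -> bits=01000010
After insert 'yak': sets bits 1 6 -> bits=01000010
After insert 'gnu': sets bits 2 5 -> bits=01100110
After insert 'dog': sets bits 4 6 -> bits=01101110
After insert 'ant': sets bits 1 3 -> bits=01111110
insert 'cat' would touch bits 3 5; currently bit3=1, bit5=1
Bits that are 0 among those (would change 0->1): none

Answer: none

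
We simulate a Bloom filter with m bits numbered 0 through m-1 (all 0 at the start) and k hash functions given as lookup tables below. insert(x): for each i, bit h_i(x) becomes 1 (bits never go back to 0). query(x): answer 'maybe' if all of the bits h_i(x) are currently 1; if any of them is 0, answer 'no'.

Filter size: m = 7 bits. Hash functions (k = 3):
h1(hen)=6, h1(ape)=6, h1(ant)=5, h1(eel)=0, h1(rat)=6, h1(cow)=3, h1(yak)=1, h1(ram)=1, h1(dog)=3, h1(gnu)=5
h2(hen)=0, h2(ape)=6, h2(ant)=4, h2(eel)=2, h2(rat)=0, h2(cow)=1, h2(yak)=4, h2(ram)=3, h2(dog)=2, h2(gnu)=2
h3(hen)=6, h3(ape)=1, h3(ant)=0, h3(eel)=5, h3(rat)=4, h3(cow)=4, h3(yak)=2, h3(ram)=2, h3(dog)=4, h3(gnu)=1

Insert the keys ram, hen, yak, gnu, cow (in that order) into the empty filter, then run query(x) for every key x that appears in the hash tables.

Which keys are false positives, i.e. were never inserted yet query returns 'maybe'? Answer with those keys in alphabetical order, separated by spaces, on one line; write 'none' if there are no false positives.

Answer: ant ape dog eel rat

Derivation:
Start: bits=0000000
After insert 'ram': sets bits 1 2 3 -> bits=0111000
After insert 'hen': sets bits 0 6 -> bits=1111001
After insert 'yak': sets bits 1 2 4 -> bits=1111101
After insert 'gnu': sets bits 1 2 5 -> bits=1111111
After insert 'cow': sets bits 1 3 4 -> bits=1111111
Not inserted: ant ape dog eel rat — query each against bits=1111111:
query ant: checks bit0=1, bit4=1, bit5=1 (all 1) -> maybe => FALSE POSITIVE
query ape: checks bit1=1, bit6=1 (all 1) -> maybe => FALSE POSITIVE
query dog: checks bit2=1, bit3=1, bit4=1 (all 1) -> maybe => FALSE POSITIVE
query eel: checks bit0=1, bit2=1, bit5=1 (all 1) -> maybe => FALSE POSITIVE
query rat: checks bit0=1, bit4=1, bit6=1 (all 1) -> maybe => FALSE POSITIVE
False positives (alphabetical): ant ape dog eel rat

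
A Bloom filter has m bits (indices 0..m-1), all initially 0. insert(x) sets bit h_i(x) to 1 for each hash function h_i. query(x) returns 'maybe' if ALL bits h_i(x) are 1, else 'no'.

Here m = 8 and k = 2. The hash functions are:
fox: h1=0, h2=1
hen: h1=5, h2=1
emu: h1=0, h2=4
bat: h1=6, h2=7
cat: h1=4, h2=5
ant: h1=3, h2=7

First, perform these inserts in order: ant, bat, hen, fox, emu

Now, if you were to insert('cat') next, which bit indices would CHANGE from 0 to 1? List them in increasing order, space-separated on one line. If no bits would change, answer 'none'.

Start: bits=00000000
After insert 'ant': sets bits 3 7 -> bits=00010001
After insert 'bat': sets bits 6 7 -> bits=00010011
After insert 'hen': sets bits 1 5 -> bits=01010111
After insert 'fox': sets bits 0 1 -> bits=11010111
After insert 'emu': sets bits 0 4 -> bits=11011111
insert 'cat' would touch bits 4 5; currently bit4=1, bit5=1
Bits that are 0 among those (would change 0->1): none

Answer: none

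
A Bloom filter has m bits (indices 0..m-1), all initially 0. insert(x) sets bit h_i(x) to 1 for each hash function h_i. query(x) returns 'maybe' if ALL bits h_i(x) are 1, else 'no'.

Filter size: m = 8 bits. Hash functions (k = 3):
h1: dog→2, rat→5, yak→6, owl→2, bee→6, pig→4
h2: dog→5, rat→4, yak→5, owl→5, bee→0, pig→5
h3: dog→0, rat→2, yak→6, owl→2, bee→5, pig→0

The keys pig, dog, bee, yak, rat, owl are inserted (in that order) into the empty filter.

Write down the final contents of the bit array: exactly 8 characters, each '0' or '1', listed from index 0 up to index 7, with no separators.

Answer: 10101110

Derivation:
Start: bits=00000000
After insert 'pig': sets bits 0 4 5 -> bits=10001100
After insert 'dog': sets bits 0 2 5 -> bits=10101100
After insert 'bee': sets bits 0 5 6 -> bits=10101110
After insert 'yak': sets bits 5 6 -> bits=10101110
After insert 'rat': sets bits 2 4 5 -> bits=10101110
After insert 'owl': sets bits 2 5 -> bits=10101110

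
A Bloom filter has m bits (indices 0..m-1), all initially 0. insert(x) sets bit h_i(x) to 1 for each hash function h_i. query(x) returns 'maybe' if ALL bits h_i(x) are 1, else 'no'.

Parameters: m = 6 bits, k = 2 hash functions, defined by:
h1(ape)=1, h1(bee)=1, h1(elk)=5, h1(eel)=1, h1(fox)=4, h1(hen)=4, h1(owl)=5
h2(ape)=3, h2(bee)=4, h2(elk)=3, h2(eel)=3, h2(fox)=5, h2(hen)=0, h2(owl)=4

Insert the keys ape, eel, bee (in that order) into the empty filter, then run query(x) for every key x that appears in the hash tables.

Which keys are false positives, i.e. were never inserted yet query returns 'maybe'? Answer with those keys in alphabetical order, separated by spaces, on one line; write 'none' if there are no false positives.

Answer: none

Derivation:
Start: bits=000000
After insert 'ape': sets bits 1 3 -> bits=010100
After insert 'eel': sets bits 1 3 -> bits=010100
After insert 'bee': sets bits 1 4 -> bits=010110
Not inserted: elk fox hen owl — query each against bits=010110:
query elk: checks bit3=1, bit5=0 (has a 0) -> no => not a false positive
query fox: checks bit4=1, bit5=0 (has a 0) -> no => not a false positive
query hen: checks bit0=0, bit4=1 (has a 0) -> no => not a false positive
query owl: checks bit4=1, bit5=0 (has a 0) -> no => not a false positive
False positives (alphabetical): none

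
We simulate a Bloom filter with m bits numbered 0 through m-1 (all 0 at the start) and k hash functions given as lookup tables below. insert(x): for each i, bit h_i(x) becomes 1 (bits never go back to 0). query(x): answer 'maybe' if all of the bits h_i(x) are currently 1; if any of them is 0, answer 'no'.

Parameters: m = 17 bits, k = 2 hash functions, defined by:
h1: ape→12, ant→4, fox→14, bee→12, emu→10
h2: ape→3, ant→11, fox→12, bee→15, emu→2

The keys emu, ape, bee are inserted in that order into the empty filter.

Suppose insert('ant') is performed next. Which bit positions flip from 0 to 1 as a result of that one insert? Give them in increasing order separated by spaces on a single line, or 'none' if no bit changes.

Answer: 4 11

Derivation:
Start: bits=00000000000000000
After insert 'emu': sets bits 2 10 -> bits=00100000001000000
After insert 'ape': sets bits 3 12 -> bits=00110000001010000
After insert 'bee': sets bits 12 15 -> bits=00110000001010010
insert 'ant' would touch bits 4 11; currently bit4=0, bit11=0
Bits that are 0 among those (would change 0->1): 4 11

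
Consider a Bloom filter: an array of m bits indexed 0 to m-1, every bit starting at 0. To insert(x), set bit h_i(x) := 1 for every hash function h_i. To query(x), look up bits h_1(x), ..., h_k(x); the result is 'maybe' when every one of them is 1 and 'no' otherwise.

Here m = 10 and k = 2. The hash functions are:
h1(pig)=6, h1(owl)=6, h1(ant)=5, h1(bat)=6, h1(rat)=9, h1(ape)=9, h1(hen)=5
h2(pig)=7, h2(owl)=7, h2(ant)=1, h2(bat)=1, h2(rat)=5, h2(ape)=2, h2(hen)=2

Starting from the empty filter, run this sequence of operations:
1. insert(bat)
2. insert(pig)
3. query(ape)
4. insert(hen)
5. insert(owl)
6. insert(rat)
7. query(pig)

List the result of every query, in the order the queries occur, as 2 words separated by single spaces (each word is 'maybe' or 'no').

Answer: no maybe

Derivation:
Start: bits=0000000000
Op 1: insert bat -> sets bits 1 6 -> bits=0100001000
Op 2: insert pig -> sets bits 6 7 -> bits=0100001100
Op 3: query ape -> checks bit2=0, bit9=0 (has a 0) -> no
Op 4: insert hen -> sets bits 2 5 -> bits=0110011100
Op 5: insert owl -> sets bits 6 7 -> bits=0110011100
Op 6: insert rat -> sets bits 5 9 -> bits=0110011101
Op 7: query pig -> checks bit6=1, bit7=1 (all 1) -> maybe
Query results in order: no maybe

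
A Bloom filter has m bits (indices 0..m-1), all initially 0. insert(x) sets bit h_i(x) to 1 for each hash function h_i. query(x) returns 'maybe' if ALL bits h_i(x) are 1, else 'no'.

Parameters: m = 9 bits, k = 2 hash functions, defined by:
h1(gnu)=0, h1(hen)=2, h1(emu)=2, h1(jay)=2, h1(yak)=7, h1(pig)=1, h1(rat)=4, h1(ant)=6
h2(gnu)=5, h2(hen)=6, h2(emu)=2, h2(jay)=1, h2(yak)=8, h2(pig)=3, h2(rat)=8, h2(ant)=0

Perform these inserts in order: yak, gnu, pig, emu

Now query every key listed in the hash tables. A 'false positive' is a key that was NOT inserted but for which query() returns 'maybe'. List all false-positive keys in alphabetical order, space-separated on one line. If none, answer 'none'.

Answer: jay

Derivation:
Start: bits=000000000
After insert 'yak': sets bits 7 8 -> bits=000000011
After insert 'gnu': sets bits 0 5 -> bits=100001011
After insert 'pig': sets bits 1 3 -> bits=110101011
After insert 'emu': sets bits 2 -> bits=111101011
Not inserted: ant hen jay rat — query each against bits=111101011:
query ant: checks bit0=1, bit6=0 (has a 0) -> no => not a false positive
query hen: checks bit2=1, bit6=0 (has a 0) -> no => not a false positive
query jay: checks bit1=1, bit2=1 (all 1) -> maybe => FALSE POSITIVE
query rat: checks bit4=0, bit8=1 (has a 0) -> no => not a false positive
False positives (alphabetical): jay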